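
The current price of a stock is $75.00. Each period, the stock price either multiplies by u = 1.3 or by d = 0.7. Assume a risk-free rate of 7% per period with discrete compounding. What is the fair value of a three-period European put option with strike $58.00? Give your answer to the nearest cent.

$3.75

Risk-neutral probability p = (1 + 0.07 − 0.7)/(1.3 − 0.7) = 0.3700/0.6000 = 0.6167
Terminal stock prices: S_uuu = 164.8, S_uud = 88.73, S_udd = 47.77, S_ddd = 25.72
Terminal payoffs (K − S): max(-106.8, 0) = 0, max(-30.73, 0) = 0, max(10.23, 0) = 10.23, max(32.28, 0) = 32.28
Node uu (S = 126.8): V_uu = 1/1.07·[0.6167·0.0000 + 0.3833·0.0000] = 0.0000
Node ud (S = 68.25): V_ud = 1/1.07·[0.6167·0.0000 + 0.3833·10.2250] = 3.6632
Node dd (S = 36.75): V_dd = 1/1.07·[0.6167·10.2250 + 0.3833·32.2750] = 17.4556
Node u (S = 97.5): V_u = 1/1.07·[0.6167·0.0000 + 0.3833·3.6632] = 1.3123
Node d (S = 52.5): V_d = 1/1.07·[0.6167·3.6632 + 0.3833·17.4556] = 8.3647
Node 0 (S = 75): V_0 = 1/1.07·[0.6167·1.3123 + 0.3833·8.3647] = 3.7530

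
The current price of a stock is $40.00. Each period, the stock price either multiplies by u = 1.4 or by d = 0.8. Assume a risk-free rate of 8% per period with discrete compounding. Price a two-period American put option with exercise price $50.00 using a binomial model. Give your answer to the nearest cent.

Risk-neutral probability p = (1 + 0.08 − 0.8)/(1.4 − 0.8) = 0.2800/0.6000 = 0.4667
Terminal stock prices: S_uu = 78.4, S_ud = 44.8, S_dd = 25.6
Terminal payoffs (K − S): max(-28.4, 0) = 0, max(5.2, 0) = 5.2, max(24.4, 0) = 24.4
Node u (S = 56): continuation = 1/1.08·[0.4667·0.0000 + 0.5333·5.2000] = 2.5679; exercise value = 0.0000 ≤ continuation, so V_u = 2.5679
Node d (S = 32): continuation = 1/1.08·[0.4667·5.2000 + 0.5333·24.4000] = 14.2963; exercise value = 18.0000 > continuation, so V_d = 18.0000 (exercise)
Node 0 (S = 40): continuation = 1/1.08·[0.4667·2.5679 + 0.5333·18.0000] = 9.9985; exercise value = 10.0000 > continuation, so V_0 = 10.0000 (exercise)

$10.00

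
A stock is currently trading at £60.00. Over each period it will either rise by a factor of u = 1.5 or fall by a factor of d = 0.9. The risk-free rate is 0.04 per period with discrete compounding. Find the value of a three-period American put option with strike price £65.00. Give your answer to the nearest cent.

£8.91

Risk-neutral probability p = (1 + 0.04 − 0.9)/(1.5 − 0.9) = 0.1400/0.6000 = 0.2333
Terminal stock prices: S_uuu = 202.5, S_uud = 121.5, S_udd = 72.9, S_ddd = 43.74
Terminal payoffs (K − S): max(-137.5, 0) = 0, max(-56.5, 0) = 0, max(-7.9, 0) = 0, max(21.26, 0) = 21.26
Node uu (S = 135): continuation = 1/1.04·[0.2333·0.0000 + 0.7667·0.0000] = 0.0000; exercise value = 0.0000 ≤ continuation, so V_uu = 0.0000
Node ud (S = 81): continuation = 1/1.04·[0.2333·0.0000 + 0.7667·0.0000] = 0.0000; exercise value = 0.0000 ≤ continuation, so V_ud = 0.0000
Node dd (S = 48.6): continuation = 1/1.04·[0.2333·0.0000 + 0.7667·21.2600] = 15.6724; exercise value = 16.4000 > continuation, so V_dd = 16.4000 (exercise)
Node u (S = 90): continuation = 1/1.04·[0.2333·0.0000 + 0.7667·0.0000] = 0.0000; exercise value = 0.0000 ≤ continuation, so V_u = 0.0000
Node d (S = 54): continuation = 1/1.04·[0.2333·0.0000 + 0.7667·16.4000] = 12.0897; exercise value = 11.0000 ≤ continuation, so V_d = 12.0897
Node 0 (S = 60): continuation = 1/1.04·[0.2333·0.0000 + 0.7667·12.0897] = 8.9123; exercise value = 5.0000 ≤ continuation, so V_0 = 8.9123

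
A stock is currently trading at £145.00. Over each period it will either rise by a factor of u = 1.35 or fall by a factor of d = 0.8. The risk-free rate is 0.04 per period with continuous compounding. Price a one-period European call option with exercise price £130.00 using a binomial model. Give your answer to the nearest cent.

Risk-neutral probability p = (e^0.04 − 0.8)/(1.35 − 0.8) = 0.2408/0.5500 = 0.4378
Terminal stock prices: S_u = 195.8, S_d = 116
Terminal payoffs (S − K): max(65.75, 0) = 65.75, max(-14, 0) = 0
Node 0 (S = 145): V_0 = e^(−0.04)·[0.4378·65.7500 + 0.5622·0.0000] = 27.6590

£27.66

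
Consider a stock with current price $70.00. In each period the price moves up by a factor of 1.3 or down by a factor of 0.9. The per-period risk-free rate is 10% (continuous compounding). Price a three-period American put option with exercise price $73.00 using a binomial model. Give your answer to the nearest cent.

Risk-neutral probability p = (e^0.1 − 0.9)/(1.3 − 0.9) = 0.2052/0.4000 = 0.5129
Terminal stock prices: S_uuu = 153.8, S_uud = 106.5, S_udd = 73.71, S_ddd = 51.03
Terminal payoffs (K − S): max(-80.79, 0) = 0, max(-33.47, 0) = 0, max(-0.71, 0) = 0, max(21.97, 0) = 21.97
Node uu (S = 118.3): continuation = e^(−0.1)·[0.5129·0.0000 + 0.4871·0.0000] = 0.0000; exercise value = 0.0000 ≤ continuation, so V_uu = 0.0000
Node ud (S = 81.9): continuation = e^(−0.1)·[0.5129·0.0000 + 0.4871·0.0000] = 0.0000; exercise value = 0.0000 ≤ continuation, so V_ud = 0.0000
Node dd (S = 56.7): continuation = e^(−0.1)·[0.5129·0.0000 + 0.4871·21.9700] = 9.6827; exercise value = 16.3000 > continuation, so V_dd = 16.3000 (exercise)
Node u (S = 91): continuation = e^(−0.1)·[0.5129·0.0000 + 0.4871·0.0000] = 0.0000; exercise value = 0.0000 ≤ continuation, so V_u = 0.0000
Node d (S = 63): continuation = e^(−0.1)·[0.5129·0.0000 + 0.4871·16.3000] = 7.1838; exercise value = 10.0000 > continuation, so V_d = 10.0000 (exercise)
Node 0 (S = 70): continuation = e^(−0.1)·[0.5129·0.0000 + 0.4871·10.0000] = 4.4072; exercise value = 3.0000 ≤ continuation, so V_0 = 4.4072

$4.41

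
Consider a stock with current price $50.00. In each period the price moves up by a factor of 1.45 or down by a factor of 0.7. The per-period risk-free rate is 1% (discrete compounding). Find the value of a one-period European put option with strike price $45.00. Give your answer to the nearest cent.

$5.81

Risk-neutral probability p = (1 + 0.01 − 0.7)/(1.45 − 0.7) = 0.3100/0.7500 = 0.4133
Terminal stock prices: S_u = 72.5, S_d = 35
Terminal payoffs (K − S): max(-27.5, 0) = 0, max(10, 0) = 10
Node 0 (S = 50): V_0 = 1/1.01·[0.4133·0.0000 + 0.5867·10.0000] = 5.8086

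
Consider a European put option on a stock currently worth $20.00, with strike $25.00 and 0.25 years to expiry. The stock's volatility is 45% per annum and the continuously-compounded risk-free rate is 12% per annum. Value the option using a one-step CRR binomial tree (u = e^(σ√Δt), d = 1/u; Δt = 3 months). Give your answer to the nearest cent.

$4.28

CRR parameters: u = e^(σ√Δt) = e^(0.45·√0.25) = 1.2523, d = 1/u = 0.7985
Per-period rate: rΔt = 0.12·0.25 = 0.03, so R = e^0.03 = 1.0305
Risk-neutral probability p = (e^0.03 − 0.7985)/(1.2523 − 0.7985) = 0.2319/0.4538 = 0.5111
Terminal stock prices: S_u = 25.05, S_d = 15.97
Terminal payoffs (K − S): max(-0.04645, 0) = 0, max(9.03, 0) = 9.03
Node 0 (S = 20): V_0 = e^(−0.03)·[0.5111·0.0000 + 0.4889·9.0297] = 4.2842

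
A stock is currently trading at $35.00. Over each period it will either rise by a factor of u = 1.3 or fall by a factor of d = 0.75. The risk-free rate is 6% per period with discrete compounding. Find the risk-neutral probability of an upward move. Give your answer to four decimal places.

p = 0.5636

Risk-neutral probability p = (1 + 0.06 − 0.75)/(1.3 − 0.75) = 0.3100/0.5500 = 0.5636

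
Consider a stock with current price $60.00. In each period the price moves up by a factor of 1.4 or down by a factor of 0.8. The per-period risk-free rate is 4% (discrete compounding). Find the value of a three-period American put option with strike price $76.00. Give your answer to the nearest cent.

$19.00

Risk-neutral probability p = (1 + 0.04 − 0.8)/(1.4 − 0.8) = 0.2400/0.6000 = 0.4000
Terminal stock prices: S_uuu = 164.6, S_uud = 94.08, S_udd = 53.76, S_ddd = 30.72
Terminal payoffs (K − S): max(-88.64, 0) = 0, max(-18.08, 0) = 0, max(22.24, 0) = 22.24, max(45.28, 0) = 45.28
Node uu (S = 117.6): continuation = 1/1.04·[0.4000·0.0000 + 0.6000·0.0000] = 0.0000; exercise value = 0.0000 ≤ continuation, so V_uu = 0.0000
Node ud (S = 67.2): continuation = 1/1.04·[0.4000·0.0000 + 0.6000·22.2400] = 12.8308; exercise value = 8.8000 ≤ continuation, so V_ud = 12.8308
Node dd (S = 38.4): continuation = 1/1.04·[0.4000·22.2400 + 0.6000·45.2800] = 34.6769; exercise value = 37.6000 > continuation, so V_dd = 37.6000 (exercise)
Node u (S = 84): continuation = 1/1.04·[0.4000·0.0000 + 0.6000·12.8308] = 7.4024; exercise value = 0.0000 ≤ continuation, so V_u = 7.4024
Node d (S = 48): continuation = 1/1.04·[0.4000·12.8308 + 0.6000·37.6000] = 26.6272; exercise value = 28.0000 > continuation, so V_d = 28.0000 (exercise)
Node 0 (S = 60): continuation = 1/1.04·[0.4000·7.4024 + 0.6000·28.0000] = 19.0009; exercise value = 16.0000 ≤ continuation, so V_0 = 19.0009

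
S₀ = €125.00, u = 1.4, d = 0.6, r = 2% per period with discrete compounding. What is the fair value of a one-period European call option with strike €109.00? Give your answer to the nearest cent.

Risk-neutral probability p = (1 + 0.02 − 0.6)/(1.4 − 0.6) = 0.4200/0.8000 = 0.5250
Terminal stock prices: S_u = 175, S_d = 75
Terminal payoffs (S − K): max(66, 0) = 66, max(-34, 0) = 0
Node 0 (S = 125): V_0 = 1/1.02·[0.5250·66.0000 + 0.4750·0.0000] = 33.9706

€33.97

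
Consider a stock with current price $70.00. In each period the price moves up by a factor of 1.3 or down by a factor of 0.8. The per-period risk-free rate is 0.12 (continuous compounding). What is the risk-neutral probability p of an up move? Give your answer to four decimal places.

Risk-neutral probability p = (e^0.12 − 0.8)/(1.3 − 0.8) = 0.3275/0.5000 = 0.6550

p = 0.6550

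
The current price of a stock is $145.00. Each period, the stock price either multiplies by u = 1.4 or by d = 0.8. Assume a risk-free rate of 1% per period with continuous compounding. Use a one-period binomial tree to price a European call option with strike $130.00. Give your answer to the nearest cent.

Risk-neutral probability p = (e^0.01 − 0.8)/(1.4 − 0.8) = 0.2101/0.6000 = 0.3501
Terminal stock prices: S_u = 203, S_d = 116
Terminal payoffs (S − K): max(73, 0) = 73, max(-14, 0) = 0
Node 0 (S = 145): V_0 = e^(−0.01)·[0.3501·73.0000 + 0.6499·0.0000] = 25.3018

$25.30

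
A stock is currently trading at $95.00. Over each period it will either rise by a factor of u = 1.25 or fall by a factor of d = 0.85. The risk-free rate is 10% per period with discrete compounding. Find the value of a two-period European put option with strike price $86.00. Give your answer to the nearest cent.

$2.02

Risk-neutral probability p = (1 + 0.1 − 0.85)/(1.25 − 0.85) = 0.2500/0.4000 = 0.6250
Terminal stock prices: S_uu = 148.4, S_ud = 100.9, S_dd = 68.64
Terminal payoffs (K − S): max(-62.44, 0) = 0, max(-14.94, 0) = 0, max(17.36, 0) = 17.36
Node u (S = 118.8): V_u = 1/1.1·[0.6250·0.0000 + 0.3750·0.0000] = 0.0000
Node d (S = 80.75): V_d = 1/1.1·[0.6250·0.0000 + 0.3750·17.3625] = 5.9190
Node 0 (S = 95): V_0 = 1/1.1·[0.6250·0.0000 + 0.3750·5.9190] = 2.0179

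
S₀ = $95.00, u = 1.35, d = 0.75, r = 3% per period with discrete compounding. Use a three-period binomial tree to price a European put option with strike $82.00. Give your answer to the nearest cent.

Risk-neutral probability p = (1 + 0.03 − 0.75)/(1.35 − 0.75) = 0.2800/0.6000 = 0.4667
Terminal stock prices: S_uuu = 233.7, S_uud = 129.9, S_udd = 72.14, S_ddd = 40.08
Terminal payoffs (K − S): max(-151.7, 0) = 0, max(-47.85, 0) = 0, max(9.859, 0) = 9.859, max(41.92, 0) = 41.92
Node uu (S = 173.1): V_uu = 1/1.03·[0.4667·0.0000 + 0.5333·0.0000] = 0.0000
Node ud (S = 96.19): V_ud = 1/1.03·[0.4667·0.0000 + 0.5333·9.8594] = 5.1052
Node dd (S = 53.44): V_dd = 1/1.03·[0.4667·9.8594 + 0.5333·41.9219] = 26.1742
Node u (S = 128.2): V_u = 1/1.03·[0.4667·0.0000 + 0.5333·5.1052] = 2.6435
Node d (S = 71.25): V_d = 1/1.03·[0.4667·5.1052 + 0.5333·26.1742] = 15.8660
Node 0 (S = 95): V_0 = 1/1.03·[0.4667·2.6435 + 0.5333·15.8660] = 9.4131

$9.41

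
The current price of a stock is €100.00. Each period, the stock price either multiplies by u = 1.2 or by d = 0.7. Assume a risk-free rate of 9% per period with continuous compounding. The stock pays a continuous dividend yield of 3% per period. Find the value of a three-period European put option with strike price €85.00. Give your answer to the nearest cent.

Per-period risk-free factor R = e^0.09 = 1.0942; dividend-adjusted growth = e^(0.09−0.03) = 1.0618.
Risk-neutral probability p = (1.0618 − 0.7)/(1.2 − 0.7) = 0.3618/0.5000 = 0.7237
Terminal stock prices: S_uuu = 172.8, S_uud = 100.8, S_udd = 58.8, S_ddd = 34.3
Terminal payoffs (K − S): max(-87.8, 0) = 0, max(-15.8, 0) = 0, max(26.2, 0) = 26.2, max(50.7, 0) = 50.7
Node uu (S = 144): V_uu = e^(−0.09)·[0.7237·0.0000 + 0.2763·0.0000] = 0.0000
Node ud (S = 84): V_ud = e^(−0.09)·[0.7237·0.0000 + 0.2763·26.2000] = 6.6166
Node dd (S = 49): V_dd = e^(−0.09)·[0.7237·26.2000 + 0.2763·50.7000] = 30.1323
Node u (S = 120): V_u = e^(−0.09)·[0.7237·0.0000 + 0.2763·6.6166] = 1.6710
Node d (S = 70): V_d = e^(−0.09)·[0.7237·6.6166 + 0.2763·30.1323] = 11.9859
Node 0 (S = 100): V_0 = e^(−0.09)·[0.7237·1.6710 + 0.2763·11.9859] = 4.1321

€4.13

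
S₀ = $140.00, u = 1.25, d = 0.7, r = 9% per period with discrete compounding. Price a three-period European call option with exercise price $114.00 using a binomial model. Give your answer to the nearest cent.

$57.15

Risk-neutral probability p = (1 + 0.09 − 0.7)/(1.25 − 0.7) = 0.3900/0.5500 = 0.7091
Terminal stock prices: S_uuu = 273.4, S_uud = 153.1, S_udd = 85.75, S_ddd = 48.02
Terminal payoffs (S − K): max(159.4, 0) = 159.4, max(39.12, 0) = 39.12, max(-28.25, 0) = 0, max(-65.98, 0) = 0
Node uu (S = 218.8): V_uu = 1/1.09·[0.7091·159.4375 + 0.2909·39.1250] = 114.1628
Node ud (S = 122.5): V_ud = 1/1.09·[0.7091·39.1250 + 0.2909·0.0000] = 25.4525
Node dd (S = 68.6): V_dd = 1/1.09·[0.7091·0.0000 + 0.2909·0.0000] = 0.0000
Node u (S = 175): V_u = 1/1.09·[0.7091·114.1628 + 0.2909·25.4525] = 81.0607
Node d (S = 98): V_d = 1/1.09·[0.7091·25.4525 + 0.2909·0.0000] = 16.5579
Node 0 (S = 140): V_0 = 1/1.09·[0.7091·81.0607 + 0.2909·16.5579] = 57.1525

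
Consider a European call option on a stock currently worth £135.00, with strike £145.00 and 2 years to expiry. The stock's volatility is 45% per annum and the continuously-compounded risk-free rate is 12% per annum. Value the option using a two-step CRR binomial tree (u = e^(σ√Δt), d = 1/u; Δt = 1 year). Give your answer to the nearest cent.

£40.76

CRR parameters: u = e^(σ√Δt) = e^(0.45·√1) = 1.5683, d = 1/u = 0.6376
Per-period rate: rΔt = 0.12·1 = 0.12, so R = e^0.12 = 1.1275
Risk-neutral probability p = (e^0.12 − 0.6376)/(1.5683 − 0.6376) = 0.4899/0.9307 = 0.5264
Terminal stock prices: S_uu = 332, S_ud = 135, S_dd = 54.89
Terminal payoffs (S − K): max(187, 0) = 187, max(-10, 0) = 0, max(-90.11, 0) = 0
Node u (S = 211.7): V_u = e^(−0.12)·[0.5264·187.0464 + 0.4736·0.0000] = 87.3196
Node d (S = 86.08): V_d = e^(−0.12)·[0.5264·0.0000 + 0.4736·0.0000] = 0.0000
Node 0 (S = 135): V_0 = e^(−0.12)·[0.5264·87.3196 + 0.4736·0.0000] = 40.7637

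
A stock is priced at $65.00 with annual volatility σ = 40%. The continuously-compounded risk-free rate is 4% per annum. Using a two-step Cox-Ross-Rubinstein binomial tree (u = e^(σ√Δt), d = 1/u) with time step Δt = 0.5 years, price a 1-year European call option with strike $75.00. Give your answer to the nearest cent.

$8.19

CRR parameters: u = e^(σ√Δt) = e^(0.4·√0.5) = 1.3269, d = 1/u = 0.7536
Per-period rate: rΔt = 0.04·0.5 = 0.02, so R = e^0.02 = 1.0202
Risk-neutral probability p = (e^0.02 − 0.7536)/(1.3269 − 0.7536) = 0.2666/0.5733 = 0.4650
Terminal stock prices: S_uu = 114.4, S_ud = 65, S_dd = 36.92
Terminal payoffs (S − K): max(39.44, 0) = 39.44, max(-10, 0) = 0, max(-38.08, 0) = 0
Node u (S = 86.25): V_u = e^(−0.02)·[0.4650·39.4425 + 0.5350·0.0000] = 17.9775
Node d (S = 48.99): V_d = e^(−0.02)·[0.4650·0.0000 + 0.5350·0.0000] = 0.0000
Node 0 (S = 65): V_0 = e^(−0.02)·[0.4650·17.9775 + 0.5350·0.0000] = 8.1939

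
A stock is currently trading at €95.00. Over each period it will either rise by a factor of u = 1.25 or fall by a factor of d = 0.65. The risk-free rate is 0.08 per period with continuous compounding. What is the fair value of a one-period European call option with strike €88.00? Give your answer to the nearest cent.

Risk-neutral probability p = (e^0.08 − 0.65)/(1.25 − 0.65) = 0.4333/0.6000 = 0.7221
Terminal stock prices: S_u = 118.8, S_d = 61.75
Terminal payoffs (S − K): max(30.75, 0) = 30.75, max(-26.25, 0) = 0
Node 0 (S = 95): V_0 = e^(−0.08)·[0.7221·30.7500 + 0.2779·0.0000] = 20.4987

€20.50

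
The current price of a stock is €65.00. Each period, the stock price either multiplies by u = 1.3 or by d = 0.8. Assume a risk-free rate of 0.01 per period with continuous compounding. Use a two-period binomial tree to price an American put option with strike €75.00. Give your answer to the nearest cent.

Risk-neutral probability p = (e^0.01 − 0.8)/(1.3 − 0.8) = 0.2101/0.5000 = 0.4201
Terminal stock prices: S_uu = 109.9, S_ud = 67.6, S_dd = 41.6
Terminal payoffs (K − S): max(-34.85, 0) = 0, max(7.4, 0) = 7.4, max(33.4, 0) = 33.4
Node u (S = 84.5): continuation = e^(−0.01)·[0.4201·0.0000 + 0.5799·7.4000] = 4.2486; exercise value = 0.0000 ≤ continuation, so V_u = 4.2486
Node d (S = 52): continuation = e^(−0.01)·[0.4201·7.4000 + 0.5799·33.4000] = 22.2537; exercise value = 23.0000 > continuation, so V_d = 23.0000 (exercise)
Node 0 (S = 65): continuation = e^(−0.01)·[0.4201·4.2486 + 0.5799·23.0000] = 14.9720; exercise value = 10.0000 ≤ continuation, so V_0 = 14.9720

€14.97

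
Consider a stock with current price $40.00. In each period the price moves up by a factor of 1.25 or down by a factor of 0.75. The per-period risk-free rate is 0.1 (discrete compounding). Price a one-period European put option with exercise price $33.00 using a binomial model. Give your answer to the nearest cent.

Risk-neutral probability p = (1 + 0.1 − 0.75)/(1.25 − 0.75) = 0.3500/0.5000 = 0.7000
Terminal stock prices: S_u = 50, S_d = 30
Terminal payoffs (K − S): max(-17, 0) = 0, max(3, 0) = 3
Node 0 (S = 40): V_0 = 1/1.1·[0.7000·0.0000 + 0.3000·3.0000] = 0.8182

$0.82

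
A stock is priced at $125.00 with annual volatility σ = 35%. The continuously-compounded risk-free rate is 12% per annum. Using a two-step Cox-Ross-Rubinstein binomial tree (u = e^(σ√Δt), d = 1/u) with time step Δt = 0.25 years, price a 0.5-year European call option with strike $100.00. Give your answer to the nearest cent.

$33.17

CRR parameters: u = e^(σ√Δt) = e^(0.35·√0.25) = 1.1912, d = 1/u = 0.8395
Per-period rate: rΔt = 0.12·0.25 = 0.03, so R = e^0.03 = 1.0305
Risk-neutral probability p = (e^0.03 − 0.8395)/(1.1912 − 0.8395) = 0.1910/0.3518 = 0.5429
Terminal stock prices: S_uu = 177.4, S_ud = 125, S_dd = 88.09
Terminal payoffs (S − K): max(77.38, 0) = 77.38, max(25, 0) = 25, max(-11.91, 0) = 0
Node u (S = 148.9): V_u = e^(−0.03)·[0.5429·77.3834 + 0.4571·25.0000] = 51.8612
Node d (S = 104.9): V_d = e^(−0.03)·[0.5429·25.0000 + 0.4571·0.0000] = 13.1721
Node 0 (S = 125): V_0 = e^(−0.03)·[0.5429·51.8612 + 0.4571·13.1721] = 33.1676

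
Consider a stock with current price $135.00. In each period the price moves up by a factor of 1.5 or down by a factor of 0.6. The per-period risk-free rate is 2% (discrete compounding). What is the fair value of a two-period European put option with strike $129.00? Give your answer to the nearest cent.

Risk-neutral probability p = (1 + 0.02 − 0.6)/(1.5 − 0.6) = 0.4200/0.9000 = 0.4667
Terminal stock prices: S_uu = 303.8, S_ud = 121.5, S_dd = 48.6
Terminal payoffs (K − S): max(-174.8, 0) = 0, max(7.5, 0) = 7.5, max(80.4, 0) = 80.4
Node u (S = 202.5): V_u = 1/1.02·[0.4667·0.0000 + 0.5333·7.5000] = 3.9216
Node d (S = 81): V_d = 1/1.02·[0.4667·7.5000 + 0.5333·80.4000] = 45.4706
Node 0 (S = 135): V_0 = 1/1.02·[0.4667·3.9216 + 0.5333·45.4706] = 25.5697

$25.57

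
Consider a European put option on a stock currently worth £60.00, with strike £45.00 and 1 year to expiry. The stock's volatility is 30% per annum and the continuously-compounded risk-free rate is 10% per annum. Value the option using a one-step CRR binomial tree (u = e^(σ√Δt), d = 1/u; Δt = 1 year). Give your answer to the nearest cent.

£0.20

CRR parameters: u = e^(σ√Δt) = e^(0.3·√1) = 1.3499, d = 1/u = 0.7408
Per-period rate: rΔt = 0.1·1 = 0.1, so R = e^0.1 = 1.1052
Risk-neutral probability p = (e^0.1 − 0.7408)/(1.3499 − 0.7408) = 0.3644/0.6090 = 0.5982
Terminal stock prices: S_u = 80.99, S_d = 44.45
Terminal payoffs (K − S): max(-35.99, 0) = 0, max(0.5509, 0) = 0.5509
Node 0 (S = 60): V_0 = e^(−0.1)·[0.5982·0.0000 + 0.4018·0.5509] = 0.2003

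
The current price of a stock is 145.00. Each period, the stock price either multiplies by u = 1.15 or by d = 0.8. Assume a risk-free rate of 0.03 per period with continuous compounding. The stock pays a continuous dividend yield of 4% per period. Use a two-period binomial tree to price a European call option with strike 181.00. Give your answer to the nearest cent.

2.99

Per-period risk-free factor R = e^0.03 = 1.0305; dividend-adjusted growth = e^(0.03−0.04) = 0.9900.
Risk-neutral probability p = (0.9900 − 0.8)/(1.15 − 0.8) = 0.1900/0.3500 = 0.5430
Terminal stock prices: S_uu = 191.8, S_ud = 133.4, S_dd = 92.8
Terminal payoffs (S − K): max(10.76, 0) = 10.76, max(-47.6, 0) = 0, max(-88.2, 0) = 0
Node u (S = 166.8): V_u = e^(−0.03)·[0.5430·10.7625 + 0.4570·0.0000] = 5.6713
Node d (S = 116): V_d = e^(−0.03)·[0.5430·0.0000 + 0.4570·0.0000] = 0.0000
Node 0 (S = 145): V_0 = e^(−0.03)·[0.5430·5.6713 + 0.4570·0.0000] = 2.9885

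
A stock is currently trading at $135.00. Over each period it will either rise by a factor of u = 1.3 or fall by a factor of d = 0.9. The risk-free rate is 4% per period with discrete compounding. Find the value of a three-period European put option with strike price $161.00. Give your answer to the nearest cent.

Risk-neutral probability p = (1 + 0.04 − 0.9)/(1.3 − 0.9) = 0.1400/0.4000 = 0.3500
Terminal stock prices: S_uuu = 296.6, S_uud = 205.3, S_udd = 142.2, S_ddd = 98.42
Terminal payoffs (K − S): max(-135.6, 0) = 0, max(-44.34, 0) = 0, max(18.84, 0) = 18.84, max(62.58, 0) = 62.58
Node uu (S = 228.2): V_uu = 1/1.04·[0.3500·0.0000 + 0.6500·0.0000] = 0.0000
Node ud (S = 158): V_ud = 1/1.04·[0.3500·0.0000 + 0.6500·18.8450] = 11.7781
Node dd (S = 109.4): V_dd = 1/1.04·[0.3500·18.8450 + 0.6500·62.5850] = 45.4577
Node u (S = 175.5): V_u = 1/1.04·[0.3500·0.0000 + 0.6500·11.7781] = 7.3613
Node d (S = 121.5): V_d = 1/1.04·[0.3500·11.7781 + 0.6500·45.4577] = 32.3748
Node 0 (S = 135): V_0 = 1/1.04·[0.3500·7.3613 + 0.6500·32.3748] = 22.7117

$22.71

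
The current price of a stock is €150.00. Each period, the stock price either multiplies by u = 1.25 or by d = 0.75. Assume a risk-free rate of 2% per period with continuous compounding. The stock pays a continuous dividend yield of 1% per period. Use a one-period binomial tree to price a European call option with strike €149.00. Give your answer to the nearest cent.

Per-period risk-free factor R = e^0.02 = 1.0202; dividend-adjusted growth = e^(0.02−0.01) = 1.0101.
Risk-neutral probability p = (1.0101 − 0.75)/(1.25 − 0.75) = 0.2601/0.5000 = 0.5201
Terminal stock prices: S_u = 187.5, S_d = 112.5
Terminal payoffs (S − K): max(38.5, 0) = 38.5, max(-36.5, 0) = 0
Node 0 (S = 150): V_0 = e^(−0.02)·[0.5201·38.5000 + 0.4799·0.0000] = 19.6274

€19.63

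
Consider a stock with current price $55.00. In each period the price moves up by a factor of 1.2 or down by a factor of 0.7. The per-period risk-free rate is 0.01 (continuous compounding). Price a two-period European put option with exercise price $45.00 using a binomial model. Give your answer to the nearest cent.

Risk-neutral probability p = (e^0.01 − 0.7)/(1.2 − 0.7) = 0.3101/0.5000 = 0.6201
Terminal stock prices: S_uu = 79.2, S_ud = 46.2, S_dd = 26.95
Terminal payoffs (K − S): max(-34.2, 0) = 0, max(-1.2, 0) = 0, max(18.05, 0) = 18.05
Node u (S = 66): V_u = e^(−0.01)·[0.6201·0.0000 + 0.3799·0.0000] = 0.0000
Node d (S = 38.5): V_d = e^(−0.01)·[0.6201·0.0000 + 0.3799·18.0500] = 6.7890
Node 0 (S = 55): V_0 = e^(−0.01)·[0.6201·0.0000 + 0.3799·6.7890] = 2.5535

$2.55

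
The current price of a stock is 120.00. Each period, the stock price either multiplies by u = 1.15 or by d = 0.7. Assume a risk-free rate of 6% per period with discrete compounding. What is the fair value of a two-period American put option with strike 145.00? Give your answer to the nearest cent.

Risk-neutral probability p = (1 + 0.06 − 0.7)/(1.15 − 0.7) = 0.3600/0.4500 = 0.8000
Terminal stock prices: S_uu = 158.7, S_ud = 96.6, S_dd = 58.8
Terminal payoffs (K − S): max(-13.7, 0) = 0, max(48.4, 0) = 48.4, max(86.2, 0) = 86.2
Node u (S = 138): continuation = 1/1.06·[0.8000·0.0000 + 0.2000·48.4000] = 9.1321; exercise value = 7.0000 ≤ continuation, so V_u = 9.1321
Node d (S = 84): continuation = 1/1.06·[0.8000·48.4000 + 0.2000·86.2000] = 52.7925; exercise value = 61.0000 > continuation, so V_d = 61.0000 (exercise)
Node 0 (S = 120): continuation = 1/1.06·[0.8000·9.1321 + 0.2000·61.0000] = 18.4016; exercise value = 25.0000 > continuation, so V_0 = 25.0000 (exercise)

25.00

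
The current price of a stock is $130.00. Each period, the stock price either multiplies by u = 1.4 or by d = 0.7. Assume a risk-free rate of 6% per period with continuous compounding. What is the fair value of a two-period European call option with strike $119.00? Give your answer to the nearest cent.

$35.90

Risk-neutral probability p = (e^0.06 − 0.7)/(1.4 − 0.7) = 0.3618/0.7000 = 0.5169
Terminal stock prices: S_uu = 254.8, S_ud = 127.4, S_dd = 63.7
Terminal payoffs (S − K): max(135.8, 0) = 135.8, max(8.4, 0) = 8.4, max(-55.3, 0) = 0
Node u (S = 182): V_u = e^(−0.06)·[0.5169·135.8000 + 0.4831·8.4000] = 69.9300
Node d (S = 91): V_d = e^(−0.06)·[0.5169·8.4000 + 0.4831·0.0000] = 4.0892
Node 0 (S = 130): V_0 = e^(−0.06)·[0.5169·69.9300 + 0.4831·4.0892] = 35.9028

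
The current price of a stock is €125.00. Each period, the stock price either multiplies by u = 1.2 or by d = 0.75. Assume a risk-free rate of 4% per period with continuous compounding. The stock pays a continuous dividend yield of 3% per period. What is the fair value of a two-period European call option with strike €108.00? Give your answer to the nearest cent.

€24.22

Per-period risk-free factor R = e^0.04 = 1.0408; dividend-adjusted growth = e^(0.04−0.03) = 1.0101.
Risk-neutral probability p = (1.0101 − 0.75)/(1.2 − 0.75) = 0.2601/0.4500 = 0.5779
Terminal stock prices: S_uu = 180, S_ud = 112.5, S_dd = 70.31
Terminal payoffs (S − K): max(72, 0) = 72, max(4.5, 0) = 4.5, max(-37.69, 0) = 0
Node u (S = 150): V_u = e^(−0.04)·[0.5779·72.0000 + 0.4221·4.5000] = 41.8016
Node d (S = 93.75): V_d = e^(−0.04)·[0.5779·4.5000 + 0.4221·0.0000] = 2.4985
Node 0 (S = 125): V_0 = e^(−0.04)·[0.5779·41.8016 + 0.4221·2.4985] = 24.2228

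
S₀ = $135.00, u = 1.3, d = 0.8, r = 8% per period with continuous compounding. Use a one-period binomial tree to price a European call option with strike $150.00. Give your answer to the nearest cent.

Risk-neutral probability p = (e^0.08 − 0.8)/(1.3 − 0.8) = 0.2833/0.5000 = 0.5666
Terminal stock prices: S_u = 175.5, S_d = 108
Terminal payoffs (S − K): max(25.5, 0) = 25.5, max(-42, 0) = 0
Node 0 (S = 135): V_0 = e^(−0.08)·[0.5666·25.5000 + 0.4334·0.0000] = 13.3369

$13.34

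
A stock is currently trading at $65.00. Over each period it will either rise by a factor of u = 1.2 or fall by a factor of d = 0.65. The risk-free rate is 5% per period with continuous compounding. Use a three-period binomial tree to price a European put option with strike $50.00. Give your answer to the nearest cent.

$2.90

Risk-neutral probability p = (e^0.05 − 0.65)/(1.2 − 0.65) = 0.4013/0.5500 = 0.7296
Terminal stock prices: S_uuu = 112.3, S_uud = 60.84, S_udd = 32.96, S_ddd = 17.85
Terminal payoffs (K − S): max(-62.32, 0) = 0, max(-10.84, 0) = 0, max(17.04, 0) = 17.04, max(32.15, 0) = 32.15
Node uu (S = 93.6): V_uu = e^(−0.05)·[0.7296·0.0000 + 0.2704·0.0000] = 0.0000
Node ud (S = 50.7): V_ud = e^(−0.05)·[0.7296·0.0000 + 0.2704·17.0450] = 4.3844
Node dd (S = 27.46): V_dd = e^(−0.05)·[0.7296·17.0450 + 0.2704·32.1494] = 20.0990
Node u (S = 78): V_u = e^(−0.05)·[0.7296·0.0000 + 0.2704·4.3844] = 1.1278
Node d (S = 42.25): V_d = e^(−0.05)·[0.7296·4.3844 + 0.2704·20.0990] = 8.2128
Node 0 (S = 65): V_0 = e^(−0.05)·[0.7296·1.1278 + 0.2704·8.2128] = 2.8953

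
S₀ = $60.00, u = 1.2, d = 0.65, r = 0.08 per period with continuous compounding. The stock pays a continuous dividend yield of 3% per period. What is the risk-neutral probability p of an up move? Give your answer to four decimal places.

Per-period risk-free factor R = e^0.08 = 1.0833; dividend-adjusted growth = e^(0.08−0.03) = 1.0513.
Risk-neutral probability p = (1.0513 − 0.65)/(1.2 − 0.65) = 0.4013/0.5500 = 0.7296

p = 0.7296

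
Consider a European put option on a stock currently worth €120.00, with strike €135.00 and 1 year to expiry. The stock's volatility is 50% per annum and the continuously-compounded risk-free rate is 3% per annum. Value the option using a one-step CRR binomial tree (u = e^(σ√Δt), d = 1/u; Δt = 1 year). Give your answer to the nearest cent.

€35.82

CRR parameters: u = e^(σ√Δt) = e^(0.5·√1) = 1.6487, d = 1/u = 0.6065
Per-period rate: rΔt = 0.03·1 = 0.03, so R = e^0.03 = 1.0305
Risk-neutral probability p = (e^0.03 − 0.6065)/(1.6487 − 0.6065) = 0.4239/1.0422 = 0.4068
Terminal stock prices: S_u = 197.8, S_d = 72.78
Terminal payoffs (K − S): max(-62.85, 0) = 0, max(62.22, 0) = 62.22
Node 0 (S = 120): V_0 = e^(−0.03)·[0.4068·0.0000 + 0.5932·62.2163] = 35.8182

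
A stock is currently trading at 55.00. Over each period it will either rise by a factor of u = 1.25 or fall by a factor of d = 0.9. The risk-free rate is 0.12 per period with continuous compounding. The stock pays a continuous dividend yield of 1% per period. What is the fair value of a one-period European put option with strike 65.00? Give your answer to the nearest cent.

5.25

Per-period risk-free factor R = e^0.12 = 1.1275; dividend-adjusted growth = e^(0.12−0.01) = 1.1163.
Risk-neutral probability p = (1.1163 − 0.9)/(1.25 − 0.9) = 0.2163/0.3500 = 0.6179
Terminal stock prices: S_u = 68.75, S_d = 49.5
Terminal payoffs (K − S): max(-3.75, 0) = 0, max(15.5, 0) = 15.5
Node 0 (S = 55): V_0 = e^(−0.12)·[0.6179·0.0000 + 0.3821·15.5000] = 5.2523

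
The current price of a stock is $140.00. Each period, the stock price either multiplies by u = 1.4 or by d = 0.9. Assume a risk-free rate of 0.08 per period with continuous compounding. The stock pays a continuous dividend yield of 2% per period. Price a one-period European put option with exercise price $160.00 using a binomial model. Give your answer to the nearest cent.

Per-period risk-free factor R = e^0.08 = 1.0833; dividend-adjusted growth = e^(0.08−0.02) = 1.0618.
Risk-neutral probability p = (1.0618 − 0.9)/(1.4 − 0.9) = 0.1618/0.5000 = 0.3237
Terminal stock prices: S_u = 196, S_d = 126
Terminal payoffs (K − S): max(-36, 0) = 0, max(34, 0) = 34
Node 0 (S = 140): V_0 = e^(−0.08)·[0.3237·0.0000 + 0.6763·34.0000] = 21.2272

$21.23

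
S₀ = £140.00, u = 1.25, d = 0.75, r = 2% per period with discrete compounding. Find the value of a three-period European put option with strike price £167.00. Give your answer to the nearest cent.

£33.16

Risk-neutral probability p = (1 + 0.02 − 0.75)/(1.25 − 0.75) = 0.2700/0.5000 = 0.5400
Terminal stock prices: S_uuu = 273.4, S_uud = 164.1, S_udd = 98.44, S_ddd = 59.06
Terminal payoffs (K − S): max(-106.4, 0) = 0, max(2.938, 0) = 2.938, max(68.56, 0) = 68.56, max(107.9, 0) = 107.9
Node uu (S = 218.8): V_uu = 1/1.02·[0.5400·0.0000 + 0.4600·2.9375] = 1.3248
Node ud (S = 131.2): V_ud = 1/1.02·[0.5400·2.9375 + 0.4600·68.5625] = 32.4755
Node dd (S = 78.75): V_dd = 1/1.02·[0.5400·68.5625 + 0.4600·107.9375] = 84.9755
Node u (S = 175): V_u = 1/1.02·[0.5400·1.3248 + 0.4600·32.4755] = 15.3472
Node d (S = 105): V_d = 1/1.02·[0.5400·32.4755 + 0.4600·84.9755] = 55.5152
Node 0 (S = 140): V_0 = 1/1.02·[0.5400·15.3472 + 0.4600·55.5152] = 33.1612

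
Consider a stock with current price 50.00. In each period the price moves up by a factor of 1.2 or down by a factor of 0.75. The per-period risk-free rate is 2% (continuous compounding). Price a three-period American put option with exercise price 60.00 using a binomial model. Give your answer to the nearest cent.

13.08

Risk-neutral probability p = (e^0.02 − 0.75)/(1.2 − 0.75) = 0.2702/0.4500 = 0.6004
Terminal stock prices: S_uuu = 86.4, S_uud = 54, S_udd = 33.75, S_ddd = 21.09
Terminal payoffs (K − S): max(-26.4, 0) = 0, max(6, 0) = 6, max(26.25, 0) = 26.25, max(38.91, 0) = 38.91
Node uu (S = 72): continuation = e^(−0.02)·[0.6004·0.0000 + 0.3996·6.0000] = 2.3498; exercise value = 0.0000 ≤ continuation, so V_uu = 2.3498
Node ud (S = 45): continuation = e^(−0.02)·[0.6004·6.0000 + 0.3996·26.2500] = 13.8119; exercise value = 15.0000 > continuation, so V_ud = 15.0000 (exercise)
Node dd (S = 28.12): continuation = e^(−0.02)·[0.6004·26.2500 + 0.3996·38.9062] = 30.6869; exercise value = 31.8750 > continuation, so V_dd = 31.8750 (exercise)
Node u (S = 60): continuation = e^(−0.02)·[0.6004·2.3498 + 0.3996·15.0000] = 7.2576; exercise value = 0.0000 ≤ continuation, so V_u = 7.2576
Node d (S = 37.5): continuation = e^(−0.02)·[0.6004·15.0000 + 0.3996·31.8750] = 21.3119; exercise value = 22.5000 > continuation, so V_d = 22.5000 (exercise)
Node 0 (S = 50): continuation = e^(−0.02)·[0.6004·7.2576 + 0.3996·22.5000] = 13.0835; exercise value = 10.0000 ≤ continuation, so V_0 = 13.0835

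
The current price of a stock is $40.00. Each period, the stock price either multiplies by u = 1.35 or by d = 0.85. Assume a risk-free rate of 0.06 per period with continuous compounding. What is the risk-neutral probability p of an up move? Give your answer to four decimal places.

p = 0.4237

Risk-neutral probability p = (e^0.06 − 0.85)/(1.35 − 0.85) = 0.2118/0.5000 = 0.4237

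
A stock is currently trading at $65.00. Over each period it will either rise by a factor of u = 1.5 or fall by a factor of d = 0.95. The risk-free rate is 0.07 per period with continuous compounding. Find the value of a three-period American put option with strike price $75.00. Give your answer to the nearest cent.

$10.00

Risk-neutral probability p = (e^0.07 − 0.95)/(1.5 − 0.95) = 0.1225/0.5500 = 0.2227
Terminal stock prices: S_uuu = 219.4, S_uud = 138.9, S_udd = 87.99, S_ddd = 55.73
Terminal payoffs (K − S): max(-144.4, 0) = 0, max(-63.94, 0) = 0, max(-12.99, 0) = 0, max(19.27, 0) = 19.27
Node uu (S = 146.2): continuation = e^(−0.07)·[0.2227·0.0000 + 0.7773·0.0000] = 0.0000; exercise value = 0.0000 ≤ continuation, so V_uu = 0.0000
Node ud (S = 92.62): continuation = e^(−0.07)·[0.2227·0.0000 + 0.7773·0.0000] = 0.0000; exercise value = 0.0000 ≤ continuation, so V_ud = 0.0000
Node dd (S = 58.66): continuation = e^(−0.07)·[0.2227·0.0000 + 0.7773·19.2706] = 13.9656; exercise value = 16.3375 > continuation, so V_dd = 16.3375 (exercise)
Node u (S = 97.5): continuation = e^(−0.07)·[0.2227·0.0000 + 0.7773·0.0000] = 0.0000; exercise value = 0.0000 ≤ continuation, so V_u = 0.0000
Node d (S = 61.75): continuation = e^(−0.07)·[0.2227·0.0000 + 0.7773·16.3375] = 11.8400; exercise value = 13.2500 > continuation, so V_d = 13.2500 (exercise)
Node 0 (S = 65): continuation = e^(−0.07)·[0.2227·0.0000 + 0.7773·13.2500] = 9.6024; exercise value = 10.0000 > continuation, so V_0 = 10.0000 (exercise)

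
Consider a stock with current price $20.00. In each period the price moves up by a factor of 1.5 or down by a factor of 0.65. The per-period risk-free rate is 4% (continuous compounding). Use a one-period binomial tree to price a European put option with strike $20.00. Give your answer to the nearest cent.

Risk-neutral probability p = (e^0.04 − 0.65)/(1.5 − 0.65) = 0.3908/0.8500 = 0.4598
Terminal stock prices: S_u = 30, S_d = 13
Terminal payoffs (K − S): max(-10, 0) = 0, max(7, 0) = 7
Node 0 (S = 20): V_0 = e^(−0.04)·[0.4598·0.0000 + 0.5402·7.0000] = 3.6333

$3.63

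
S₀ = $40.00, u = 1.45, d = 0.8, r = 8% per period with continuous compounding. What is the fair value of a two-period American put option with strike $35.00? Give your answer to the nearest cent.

Risk-neutral probability p = (e^0.08 − 0.8)/(1.45 − 0.8) = 0.2833/0.6500 = 0.4358
Terminal stock prices: S_uu = 84.1, S_ud = 46.4, S_dd = 25.6
Terminal payoffs (K − S): max(-49.1, 0) = 0, max(-11.4, 0) = 0, max(9.4, 0) = 9.4
Node u (S = 58): continuation = e^(−0.08)·[0.4358·0.0000 + 0.5642·0.0000] = 0.0000; exercise value = 0.0000 ≤ continuation, so V_u = 0.0000
Node d (S = 32): continuation = e^(−0.08)·[0.4358·0.0000 + 0.5642·9.4000] = 4.8955; exercise value = 3.0000 ≤ continuation, so V_d = 4.8955
Node 0 (S = 40): continuation = e^(−0.08)·[0.4358·0.0000 + 0.5642·4.8955] = 2.5496; exercise value = 0.0000 ≤ continuation, so V_0 = 2.5496

$2.55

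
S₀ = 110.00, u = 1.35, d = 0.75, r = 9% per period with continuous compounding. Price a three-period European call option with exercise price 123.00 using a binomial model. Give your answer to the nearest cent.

30.06

Risk-neutral probability p = (e^0.09 − 0.75)/(1.35 − 0.75) = 0.3442/0.6000 = 0.5736
Terminal stock prices: S_uuu = 270.6, S_uud = 150.4, S_udd = 83.53, S_ddd = 46.41
Terminal payoffs (S − K): max(147.6, 0) = 147.6, max(27.36, 0) = 27.36, max(-39.47, 0) = 0, max(-76.59, 0) = 0
Node uu (S = 200.5): V_uu = e^(−0.09)·[0.5736·147.6413 + 0.4264·27.3563] = 88.0615
Node ud (S = 111.4): V_ud = e^(−0.09)·[0.5736·27.3563 + 0.4264·0.0000] = 14.3416
Node dd (S = 61.88): V_dd = e^(−0.09)·[0.5736·0.0000 + 0.4264·0.0000] = 0.0000
Node u (S = 148.5): V_u = e^(−0.09)·[0.5736·88.0615 + 0.4264·14.3416] = 51.7551
Node d (S = 82.5): V_d = e^(−0.09)·[0.5736·14.3416 + 0.4264·0.0000] = 7.5186
Node 0 (S = 110): V_0 = e^(−0.09)·[0.5736·51.7551 + 0.4264·7.5186] = 30.0626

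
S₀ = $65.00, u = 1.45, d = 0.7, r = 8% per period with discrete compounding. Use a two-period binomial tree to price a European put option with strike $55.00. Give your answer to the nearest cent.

$4.83

Risk-neutral probability p = (1 + 0.08 − 0.7)/(1.45 − 0.7) = 0.3800/0.7500 = 0.5067
Terminal stock prices: S_uu = 136.7, S_ud = 65.97, S_dd = 31.85
Terminal payoffs (K − S): max(-81.66, 0) = 0, max(-10.97, 0) = 0, max(23.15, 0) = 23.15
Node u (S = 94.25): V_u = 1/1.08·[0.5067·0.0000 + 0.4933·0.0000] = 0.0000
Node d (S = 45.5): V_d = 1/1.08·[0.5067·0.0000 + 0.4933·23.1500] = 10.5747
Node 0 (S = 65): V_0 = 1/1.08·[0.5067·0.0000 + 0.4933·10.5747] = 4.8304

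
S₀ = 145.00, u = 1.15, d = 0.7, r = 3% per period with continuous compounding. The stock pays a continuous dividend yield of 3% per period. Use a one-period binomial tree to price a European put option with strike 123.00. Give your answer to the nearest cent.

Per-period risk-free factor R = e^0.03 = 1.0305; dividend-adjusted growth = e^(0.03−0.03) = 1.0000.
Risk-neutral probability p = (1.0000 − 0.7)/(1.15 − 0.7) = 0.3000/0.4500 = 0.6667
Terminal stock prices: S_u = 166.8, S_d = 101.5
Terminal payoffs (K − S): max(-43.75, 0) = 0, max(21.5, 0) = 21.5
Node 0 (S = 145): V_0 = e^(−0.03)·[0.6667·0.0000 + 0.3333·21.5000] = 6.9549

6.95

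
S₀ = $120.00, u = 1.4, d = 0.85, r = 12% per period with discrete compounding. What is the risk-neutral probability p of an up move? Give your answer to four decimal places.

p = 0.4909

Risk-neutral probability p = (1 + 0.12 − 0.85)/(1.4 − 0.85) = 0.2700/0.5500 = 0.4909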